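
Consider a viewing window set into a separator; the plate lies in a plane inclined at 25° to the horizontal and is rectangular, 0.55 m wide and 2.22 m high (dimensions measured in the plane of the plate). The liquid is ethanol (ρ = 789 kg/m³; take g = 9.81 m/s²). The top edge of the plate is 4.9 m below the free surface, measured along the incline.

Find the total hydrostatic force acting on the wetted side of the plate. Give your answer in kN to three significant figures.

F ≈ 24.0 kN

γ = ρg = 789 × 9.81 / 1000 = 7.74009 kN/m³.
Let θ = 25° be the plate's angle to the horizontal; measure y along the incline from where the plane meets the free surface. Vertical depth h = y·sinθ with sinθ = 0.422618.
The centroid lies 2.22/2 = 1.11 m below the top edge, so y_c = 4.9 + 1.11 = 6.01 m and h_c = 6.01 × 0.422618 = 2.53993 m.
A = 0.55 × 2.22 = 1.221 m².
Resultant F = γ·h_c·A = 7.74009 × 2.53993 × 1.221 = 24.004 kN.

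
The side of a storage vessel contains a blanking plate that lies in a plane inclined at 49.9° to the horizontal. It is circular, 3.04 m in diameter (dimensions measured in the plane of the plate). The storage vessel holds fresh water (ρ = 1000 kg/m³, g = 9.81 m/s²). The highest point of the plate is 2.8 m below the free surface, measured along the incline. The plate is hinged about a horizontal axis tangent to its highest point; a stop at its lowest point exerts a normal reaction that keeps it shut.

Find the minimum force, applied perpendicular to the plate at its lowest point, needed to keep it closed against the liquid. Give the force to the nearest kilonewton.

P ≈ 128 kN

γ = ρg = 1000 × 9.81 = 9810 N/m³ = 9.81 kN/m³.
Let θ = 49.9° be the plate's angle to the horizontal; measure y along the incline from where the plane meets the free surface. Vertical depth h = y·sinθ with sinθ = 0.764921.
The centroid is at the centre, 1.52 m below the top of the plate, so y_c = 2.8 + 1.52 = 4.32 m and h_c = 4.32 × 0.764921 = 3.30446 m.
A = π(1.52)² = 7.25834 m².
Resultant F = γ·h_c·A = 9.81 × 3.30446 × 7.25834 = 235.292 kN.
I_c = πr⁴/4 = π × 1.52⁴/4 = 4.19241 m⁴.
Centre of pressure: y_p = y_c + I_c/(y_c·A) = 4.32 + 4.19241/(4.32 × 7.25834) = 4.32 + 0.133703 = 4.4537 m along the plane.
The resultant acts 1.52 + 0.133703 = 1.6537 m (along the plate) below the hinge at the top edge, so the moment about the hinge is M = F × 1.6537 = 235.292 × 1.6537 = 389.102 kN·m.
A normal force at the bottom, 3.04 m from the hinge, must supply this moment: P = 389.102/3.04 = 127.994 kN.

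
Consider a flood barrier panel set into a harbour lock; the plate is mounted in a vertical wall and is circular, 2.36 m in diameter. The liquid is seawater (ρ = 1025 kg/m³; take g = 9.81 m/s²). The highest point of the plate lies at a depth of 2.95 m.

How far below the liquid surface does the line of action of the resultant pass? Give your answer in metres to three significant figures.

h_p = 4.21 m

γ = ρg = 1025 × 9.81 / 1000 = 10.05525 kN/m³.
The centroid is at the centre, 1.18 m below the top of the plate, so the centroid depth is h_c = 2.95 + 1.18 = 4.13 m.
A = π(1.18)² = 4.37435 m².
Resultant F = γ·h_c·A = 10.05525 × 4.13 × 4.37435 = 181.659 kN.
I_c = πr⁴/4 = π × 1.18⁴/4 = 1.52271 m⁴.
Centre of pressure: y_p = y_c + I_c/(y_c·A) = 4.13 + 1.52271/(4.13 × 4.37435) = 4.13 + 0.0842856 = 4.21429 m along the plane.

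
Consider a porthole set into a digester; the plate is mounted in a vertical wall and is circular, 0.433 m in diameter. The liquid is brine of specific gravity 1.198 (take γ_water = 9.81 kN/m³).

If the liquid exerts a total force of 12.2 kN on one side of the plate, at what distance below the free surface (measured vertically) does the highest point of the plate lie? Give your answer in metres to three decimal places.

γ = 1.198 × 9.81 = 11.75238 kN/m³.
A = π(0.2165)² = 0.147254 m².
From F = γ·h_c·A, the centroid depth is h_c = 12.2/(11.75238 × 0.147254) = 7.04964 m.
The centroid is at the centre, 0.2165 m below the top of the plate, so the highest point sits at h_top = 7.04964 − 0.2165 = 6.83314 m below the surface.

d_top ≈ 6.833 m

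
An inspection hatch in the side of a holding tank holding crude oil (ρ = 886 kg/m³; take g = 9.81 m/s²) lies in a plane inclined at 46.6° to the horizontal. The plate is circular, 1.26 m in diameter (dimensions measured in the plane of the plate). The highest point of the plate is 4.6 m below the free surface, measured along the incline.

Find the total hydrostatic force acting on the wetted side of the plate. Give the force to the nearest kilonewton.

F ≈ 41 kN

γ = ρg = 886 × 9.81 / 1000 = 8.69166 kN/m³.
Let θ = 46.6° be the plate's angle to the horizontal; measure y along the incline from where the plane meets the free surface. Vertical depth h = y·sinθ with sinθ = 0.726575.
The centroid is at the centre, 0.63 m below the top of the plate, so y_c = 4.6 + 0.63 = 5.23 m and h_c = 5.23 × 0.726575 = 3.79999 m.
A = π(0.63)² = 1.2469 m².
Resultant F = γ·h_c·A = 8.69166 × 3.79999 × 1.2469 = 41.1829 kN.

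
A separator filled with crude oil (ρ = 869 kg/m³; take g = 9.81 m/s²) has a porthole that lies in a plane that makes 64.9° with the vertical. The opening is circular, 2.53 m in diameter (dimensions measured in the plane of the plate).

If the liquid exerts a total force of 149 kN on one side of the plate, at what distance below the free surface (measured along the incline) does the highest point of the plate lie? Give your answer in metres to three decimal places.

y_top ≈ 6.931 m

γ = ρg = 869 × 9.81 / 1000 = 8.52489 kN/m³.
A = π(1.265)² = 5.02726 m².
From F = γ·h_c·A, the centroid depth is h_c = 149/(8.52489 × 5.02726) = 3.47669 m.
The plate makes 64.9° with the vertical, i.e. θ = 90° − 64.9° = 25.1° to the horizontal. Measuring y along the incline from the free-surface line, vertical depth h = y·sinθ with sinθ = 0.424199.
Along the incline, y_c = h_c/sinθ = 3.47669/0.424199 = 8.19589 m.
The centroid is at the centre, 1.265 m below the top of the plate, so the highest point sits at y_top = 8.19589 − 1.265 = 6.93089 m along the incline.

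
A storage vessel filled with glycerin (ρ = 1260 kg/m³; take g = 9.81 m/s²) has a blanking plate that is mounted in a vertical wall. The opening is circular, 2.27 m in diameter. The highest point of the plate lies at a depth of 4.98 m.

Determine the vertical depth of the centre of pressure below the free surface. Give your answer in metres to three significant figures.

γ = ρg = 1260 × 9.81 / 1000 = 12.3606 kN/m³.
The centroid is at the centre, 1.135 m below the top of the plate, so the centroid depth is h_c = 4.98 + 1.135 = 6.115 m.
A = π(1.135)² = 4.04708 m².
Resultant F = γ·h_c·A = 12.3606 × 6.115 × 4.04708 = 305.899 kN.
I_c = πr⁴/4 = π × 1.135⁴/4 = 1.30339 m⁴.
Centre of pressure: y_p = y_c + I_c/(y_c·A) = 6.115 + 1.30339/(6.115 × 4.04708) = 6.115 + 0.0526667 = 6.16767 m along the plane.

h_p = 6.17 m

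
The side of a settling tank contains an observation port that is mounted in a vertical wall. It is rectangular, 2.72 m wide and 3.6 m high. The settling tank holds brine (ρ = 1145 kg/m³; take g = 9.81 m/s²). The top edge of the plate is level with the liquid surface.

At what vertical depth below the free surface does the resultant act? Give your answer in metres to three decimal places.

γ = ρg = 1145 × 9.81 / 1000 = 11.23245 kN/m³.
The centroid lies 3.6/2 = 1.8 m below the top edge, so the centroid depth is h_c = 1.8 m.
A = 2.72 × 3.6 = 9.792 m².
Resultant F = γ·h_c·A = 11.23245 × 1.8 × 9.792 = 197.979 kN.
I_c = b·h³/12 = 2.72 × 3.6³/12 = 10.5754 m⁴.
Centre of pressure: y_p = y_c + I_c/(y_c·A) = 1.8 + 10.5754/(1.8 × 9.792) = 1.8 + 0.600002 = 2.4 m along the plane.

h_p = 2.400 m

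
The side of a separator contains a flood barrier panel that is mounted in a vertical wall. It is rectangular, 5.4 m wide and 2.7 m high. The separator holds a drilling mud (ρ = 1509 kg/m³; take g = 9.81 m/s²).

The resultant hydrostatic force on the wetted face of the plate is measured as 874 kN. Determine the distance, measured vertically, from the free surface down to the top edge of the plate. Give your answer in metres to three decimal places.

γ = ρg = 1509 × 9.81 / 1000 = 14.80329 kN/m³.
A = 5.4 × 2.7 = 14.58 m².
From F = γ·h_c·A, the centroid depth is h_c = 874/(14.80329 × 14.58) = 4.04945 m.
The centroid lies 2.7/2 = 1.35 m below the top edge, so the top edge sits at h_top = 4.04945 − 1.35 = 2.69945 m below the surface.

d_top ≈ 2.699 m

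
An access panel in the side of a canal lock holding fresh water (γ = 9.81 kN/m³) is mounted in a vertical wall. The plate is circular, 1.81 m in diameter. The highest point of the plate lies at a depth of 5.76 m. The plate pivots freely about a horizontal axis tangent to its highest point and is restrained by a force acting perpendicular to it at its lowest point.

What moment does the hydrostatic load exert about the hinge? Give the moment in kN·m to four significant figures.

γ = 9.81 kN/m³.
The centroid is at the centre, 0.905 m below the top of the plate, so the centroid depth is h_c = 5.76 + 0.905 = 6.665 m.
A = π(0.905)² = 2.57304 m².
Resultant F = γ·h_c·A = 9.81 × 6.665 × 2.57304 = 168.235 kN.
I_c = πr⁴/4 = π × 0.905⁴/4 = 0.526847 m⁴.
Centre of pressure: y_p = y_c + I_c/(y_c·A) = 6.665 + 0.526847/(6.665 × 2.57304) = 6.665 + 0.0307212 = 6.69572 m along the plane.
The resultant acts 0.905 + 0.0307212 = 0.935721 m (along the plate) below the hinge at the top edge, so the moment about the hinge is M = F × 0.935721 = 168.235 × 0.935721 = 157.421 kN·m.

M ≈ 157.4 kN·m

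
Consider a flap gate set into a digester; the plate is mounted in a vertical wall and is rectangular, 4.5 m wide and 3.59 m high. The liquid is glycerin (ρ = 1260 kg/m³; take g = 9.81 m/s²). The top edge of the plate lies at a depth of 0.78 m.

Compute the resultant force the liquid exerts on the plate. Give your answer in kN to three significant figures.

γ = ρg = 1260 × 9.81 / 1000 = 12.3606 kN/m³.
The centroid lies 3.59/2 = 1.795 m below the top edge, so the centroid depth is h_c = 0.78 + 1.795 = 2.575 m.
A = 4.5 × 3.59 = 16.155 m².
Resultant F = γ·h_c·A = 12.3606 × 2.575 × 16.155 = 514.19 kN.

F ≈ 514 kN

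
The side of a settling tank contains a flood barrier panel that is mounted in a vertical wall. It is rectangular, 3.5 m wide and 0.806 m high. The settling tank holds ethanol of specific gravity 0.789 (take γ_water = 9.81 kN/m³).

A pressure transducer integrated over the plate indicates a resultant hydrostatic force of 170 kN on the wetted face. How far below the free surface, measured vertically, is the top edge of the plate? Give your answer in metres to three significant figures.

d_top ≈ 7.38 m

γ = 0.789 × 9.81 = 7.74009 kN/m³.
A = 3.5 × 0.806 = 2.821 m².
From F = γ·h_c·A, the centroid depth is h_c = 170/(7.74009 × 2.821) = 7.78574 m.
The centroid lies 0.806/2 = 0.403 m below the top edge, so the top edge sits at h_top = 7.78574 − 0.403 = 7.38274 m below the surface.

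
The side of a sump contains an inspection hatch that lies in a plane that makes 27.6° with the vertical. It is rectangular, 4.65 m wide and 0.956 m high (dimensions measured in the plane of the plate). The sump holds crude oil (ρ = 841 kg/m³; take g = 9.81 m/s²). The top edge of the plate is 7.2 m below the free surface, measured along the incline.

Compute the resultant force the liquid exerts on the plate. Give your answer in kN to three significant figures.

γ = ρg = 841 × 9.81 / 1000 = 8.25021 kN/m³.
The plate makes 27.6° with the vertical, i.e. θ = 90° − 27.6° = 62.4° to the horizontal. Measuring y along the incline from the free-surface line, vertical depth h = y·sinθ with sinθ = 0.886204.
The centroid lies 0.956/2 = 0.478 m below the top edge, so y_c = 7.2 + 0.478 = 7.678 m and h_c = 7.678 × 0.886204 = 6.80427 m.
A = 4.65 × 0.956 = 4.4454 m².
Resultant F = γ·h_c·A = 8.25021 × 6.80427 × 4.4454 = 249.55 kN.

F ≈ 250 kN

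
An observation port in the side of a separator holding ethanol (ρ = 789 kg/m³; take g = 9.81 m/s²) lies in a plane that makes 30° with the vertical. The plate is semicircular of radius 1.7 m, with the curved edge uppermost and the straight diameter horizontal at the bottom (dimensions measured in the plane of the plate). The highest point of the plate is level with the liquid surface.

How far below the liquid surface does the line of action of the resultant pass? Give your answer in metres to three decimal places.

h_p = 1.026 m

γ = ρg = 789 × 9.81 / 1000 = 7.74009 kN/m³.
The plate makes 30° with the vertical, i.e. θ = 90° − 30° = 60° to the horizontal. Measuring y along the incline from the free-surface line, vertical depth h = y·sinθ with sinθ = 0.866025.
The centroid lies 4r/(3π) = 0.721502 m above the diameter, so r − 4r/(3π) = 1.7 − 0.721502 = 0.978498 m below the topmost point, so y_c = 0.978498 m and h_c = 0.978498 × 0.866025 = 0.847404 m.
A = πr²/2 = π × 1.7²/2 = 4.5396 m².
Resultant F = γ·h_c·A = 7.74009 × 0.847404 × 4.5396 = 29.7752 kN.
I_c = (π/8 − 8/(9π))·r⁴ = 0.109757 × 1.7⁴ = 0.916701 m⁴.
Centre of pressure: y_p = y_c + I_c/(y_c·A) = 0.978498 + 0.916701/(0.978498 × 4.5396) = 0.978498 + 0.206372 = 1.18487 m along the plane.
Vertically, h_p = y_p·sinθ = 1.18487 × 0.866025 = 1.02613 m.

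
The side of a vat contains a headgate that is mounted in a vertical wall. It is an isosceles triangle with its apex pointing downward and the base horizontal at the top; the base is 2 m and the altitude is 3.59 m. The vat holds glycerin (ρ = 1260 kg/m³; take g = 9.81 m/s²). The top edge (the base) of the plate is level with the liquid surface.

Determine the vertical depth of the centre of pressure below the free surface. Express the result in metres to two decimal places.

γ = ρg = 1260 × 9.81 / 1000 = 12.3606 kN/m³.
With the apex down, the centroid sits h/3 = 3.59/3 = 1.19667 m below the base (the top edge), so the centroid depth is h_c = 1.19667 m.
A = ½ × 2 × 3.59 = 3.59 m².
Resultant F = γ·h_c·A = 12.3606 × 1.19667 × 3.59 = 53.1017 kN.
I_c = b·h³/36 = 2 × 3.59³/36 = 2.57046 m⁴.
Centre of pressure: y_p = y_c + I_c/(y_c·A) = 1.19667 + 2.57046/(1.19667 × 3.59) = 1.19667 + 0.598332 = 1.795 m along the plane.

h_p = 1.80 m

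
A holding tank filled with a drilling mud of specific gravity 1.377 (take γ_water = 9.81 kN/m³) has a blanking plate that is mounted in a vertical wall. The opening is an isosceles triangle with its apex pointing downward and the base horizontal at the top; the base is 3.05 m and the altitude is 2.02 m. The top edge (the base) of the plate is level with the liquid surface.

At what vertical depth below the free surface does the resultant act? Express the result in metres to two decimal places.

γ = 1.377 × 9.81 = 13.50837 kN/m³.
With the apex down, the centroid sits h/3 = 2.02/3 = 0.673333 m below the base (the top edge), so the centroid depth is h_c = 0.673333 m.
A = ½ × 3.05 × 2.02 = 3.0805 m².
Resultant F = γ·h_c·A = 13.50837 × 0.673333 × 3.0805 = 28.0191 kN.
I_c = b·h³/36 = 3.05 × 2.02³/36 = 0.698315 m⁴.
Centre of pressure: y_p = y_c + I_c/(y_c·A) = 0.673333 + 0.698315/(0.673333 × 3.0805) = 0.673333 + 0.336667 = 1.01 m along the plane.

h_p = 1.01 m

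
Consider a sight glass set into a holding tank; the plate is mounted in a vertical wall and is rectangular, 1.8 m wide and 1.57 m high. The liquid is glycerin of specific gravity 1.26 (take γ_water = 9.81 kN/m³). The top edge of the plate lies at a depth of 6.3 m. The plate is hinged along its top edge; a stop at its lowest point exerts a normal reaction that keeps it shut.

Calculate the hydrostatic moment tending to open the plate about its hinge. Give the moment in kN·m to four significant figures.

M ≈ 201.5 kN·m

γ = 1.26 × 9.81 = 12.3606 kN/m³.
The centroid lies 1.57/2 = 0.785 m below the top edge, so the centroid depth is h_c = 6.3 + 0.785 = 7.085 m.
A = 1.8 × 1.57 = 2.826 m².
Resultant F = γ·h_c·A = 12.3606 × 7.085 × 2.826 = 247.487 kN.
I_c = b·h³/12 = 1.8 × 1.57³/12 = 0.580484 m⁴.
Centre of pressure: y_p = y_c + I_c/(y_c·A) = 7.085 + 0.580484/(7.085 × 2.826) = 7.085 + 0.028992 = 7.11399 m along the plane.
The resultant acts 0.785 + 0.028992 = 0.813992 m (along the plate) below the hinge at the top edge, so the moment about the hinge is M = F × 0.813992 = 247.487 × 0.813992 = 201.452 kN·m.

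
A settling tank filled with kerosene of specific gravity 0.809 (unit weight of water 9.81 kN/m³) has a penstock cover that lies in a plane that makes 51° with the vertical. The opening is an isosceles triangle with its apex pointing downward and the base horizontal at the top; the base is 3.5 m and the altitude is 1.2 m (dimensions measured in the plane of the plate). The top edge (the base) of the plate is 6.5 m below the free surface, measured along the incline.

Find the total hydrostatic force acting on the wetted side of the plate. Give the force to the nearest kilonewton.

F ≈ 72 kN

γ = 0.809 × 9.81 = 7.93629 kN/m³.
The plate makes 51° with the vertical, i.e. θ = 90° − 51° = 39° to the horizontal. Measuring y along the incline from the free-surface line, vertical depth h = y·sinθ with sinθ = 0.629320.
With the apex down, the centroid sits h/3 = 1.2/3 = 0.4 m below the base (the top edge), so y_c = 6.5 + 0.4 = 6.9 m and h_c = 6.9 × 0.629320 = 4.34231 m.
A = ½ × 3.5 × 1.2 = 2.1 m².
Resultant F = γ·h_c·A = 7.93629 × 4.34231 × 2.1 = 72.3698 kN.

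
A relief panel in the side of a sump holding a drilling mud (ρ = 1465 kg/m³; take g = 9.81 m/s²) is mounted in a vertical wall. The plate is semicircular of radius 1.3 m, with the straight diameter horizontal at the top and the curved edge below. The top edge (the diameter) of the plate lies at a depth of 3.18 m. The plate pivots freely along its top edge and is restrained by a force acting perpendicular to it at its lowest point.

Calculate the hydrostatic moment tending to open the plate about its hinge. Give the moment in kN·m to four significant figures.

γ = ρg = 1465 × 9.81 / 1000 = 14.37165 kN/m³.
The centroid of a semicircle lies 4r/(3π) = 0.551737 m from the diameter, here below the top edge, so the centroid depth is h_c = 3.18 + 0.551737 = 3.73174 m.
A = πr²/2 = π × 1.3²/2 = 2.65465 m².
Resultant F = γ·h_c·A = 14.37165 × 3.73174 × 2.65465 = 142.372 kN.
I_c = (π/8 − 8/(9π))·r⁴ = 0.109757 × 1.3⁴ = 0.313477 m⁴.
Centre of pressure: y_p = y_c + I_c/(y_c·A) = 3.73174 + 0.313477/(3.73174 × 2.65465) = 3.73174 + 0.0316437 = 3.76338 m along the plane.
The resultant acts 0.551737 + 0.0316437 = 0.583381 m (along the plate) below the hinge at the top edge, so the moment about the hinge is M = F × 0.583381 = 142.372 × 0.583381 = 83.0571 kN·m.

M ≈ 83.06 kN·m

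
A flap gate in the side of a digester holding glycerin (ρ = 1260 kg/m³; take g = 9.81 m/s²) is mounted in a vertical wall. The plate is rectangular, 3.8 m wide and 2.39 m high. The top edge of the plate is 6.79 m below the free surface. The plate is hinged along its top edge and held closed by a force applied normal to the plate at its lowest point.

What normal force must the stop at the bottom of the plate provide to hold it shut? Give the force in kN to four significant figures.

γ = ρg = 1260 × 9.81 / 1000 = 12.3606 kN/m³.
The centroid lies 2.39/2 = 1.195 m below the top edge, so the centroid depth is h_c = 6.79 + 1.195 = 7.985 m.
A = 3.8 × 2.39 = 9.082 m².
Resultant F = γ·h_c·A = 12.3606 × 7.985 × 9.082 = 896.388 kN.
I_c = b·h³/12 = 3.8 × 2.39³/12 = 4.32311 m⁴.
Centre of pressure: y_p = y_c + I_c/(y_c·A) = 7.985 + 4.32311/(7.985 × 9.082) = 7.985 + 0.0596128 = 8.04461 m along the plane.
The resultant acts 1.195 + 0.0596128 = 1.25461 m (along the plate) below the hinge at the top edge, so the moment about the hinge is M = F × 1.25461 = 896.388 × 1.25461 = 1124.62 kN·m.
A normal force at the bottom, 2.39 m from the hinge, must supply this moment: P = 1124.62/2.39 = 470.552 kN.

P ≈ 470.6 kN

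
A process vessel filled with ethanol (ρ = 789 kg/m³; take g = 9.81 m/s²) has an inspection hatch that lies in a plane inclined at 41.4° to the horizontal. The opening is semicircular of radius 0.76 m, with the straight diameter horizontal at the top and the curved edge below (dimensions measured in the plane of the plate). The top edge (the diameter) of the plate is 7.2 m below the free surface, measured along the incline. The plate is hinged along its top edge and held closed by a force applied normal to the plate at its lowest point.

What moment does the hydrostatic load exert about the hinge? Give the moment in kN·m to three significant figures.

γ = ρg = 789 × 9.81 / 1000 = 7.74009 kN/m³.
Let θ = 41.4° be the plate's angle to the horizontal; measure y along the incline from where the plane meets the free surface. Vertical depth h = y·sinθ with sinθ = 0.661312.
The centroid of a semicircle lies 4r/(3π) = 0.322554 m from the diameter, here below the top edge, so y_c = 7.2 + 0.322554 = 7.52255 m and h_c = 7.52255 × 0.661312 = 4.97475 m.
A = πr²/2 = π × 0.76²/2 = 0.907292 m².
Resultant F = γ·h_c·A = 7.74009 × 4.97475 × 0.907292 = 34.9353 kN.
I_c = (π/8 − 8/(9π))·r⁴ = 0.109757 × 0.76⁴ = 0.0366173 m⁴.
Centre of pressure: y_p = y_c + I_c/(y_c·A) = 7.52255 + 0.0366173/(7.52255 × 0.907292) = 7.52255 + 0.00536505 = 7.52792 m along the plane.
The resultant acts 0.322554 + 0.00536505 = 0.327919 m (along the plate) below the hinge at the top edge, so the moment about the hinge is M = F × 0.327919 = 34.9353 × 0.327919 = 11.4559 kN·m.

M ≈ 11.5 kN·m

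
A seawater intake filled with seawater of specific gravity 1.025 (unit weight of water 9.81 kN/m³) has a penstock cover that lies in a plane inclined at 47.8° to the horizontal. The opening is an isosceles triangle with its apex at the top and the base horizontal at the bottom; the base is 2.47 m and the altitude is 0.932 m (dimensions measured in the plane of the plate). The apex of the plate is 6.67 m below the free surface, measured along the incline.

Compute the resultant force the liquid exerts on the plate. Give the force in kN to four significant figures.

γ = 1.025 × 9.81 = 10.05525 kN/m³.
Let θ = 47.8° be the plate's angle to the horizontal; measure y along the incline from where the plane meets the free surface. Vertical depth h = y·sinθ with sinθ = 0.740805.
With the apex up, the centroid sits 2h/3 = 2 × 0.932/3 = 0.621333 m below the apex, so y_c = 6.67 + 0.621333 = 7.29133 m and h_c = 7.29133 × 0.740805 = 5.40145 m.
A = ½ × 2.47 × 0.932 = 1.15102 m².
Resultant F = γ·h_c·A = 10.05525 × 5.40145 × 1.15102 = 62.5153 kN.

F ≈ 62.52 kN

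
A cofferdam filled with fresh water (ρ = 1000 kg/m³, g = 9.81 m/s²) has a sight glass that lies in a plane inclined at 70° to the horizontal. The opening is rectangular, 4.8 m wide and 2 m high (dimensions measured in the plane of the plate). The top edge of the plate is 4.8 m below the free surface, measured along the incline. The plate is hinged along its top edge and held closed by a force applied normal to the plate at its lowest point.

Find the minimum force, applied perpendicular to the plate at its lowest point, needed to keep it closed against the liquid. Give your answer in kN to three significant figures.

γ = ρg = 1000 × 9.81 = 9810 N/m³ = 9.81 kN/m³.
Let θ = 70° be the plate's angle to the horizontal; measure y along the incline from where the plane meets the free surface. Vertical depth h = y·sinθ with sinθ = 0.939693.
The centroid lies 2/2 = 1 m below the top edge, so y_c = 4.8 + 1 = 5.8 m and h_c = 5.8 × 0.939693 = 5.45022 m.
A = 4.8 × 2 = 9.6 m².
Resultant F = γ·h_c·A = 9.81 × 5.45022 × 9.6 = 513.28 kN.
I_c = b·h³/12 = 4.8 × 2³/12 = 3.2 m⁴.
Centre of pressure: y_p = y_c + I_c/(y_c·A) = 5.8 + 3.2/(5.8 × 9.6) = 5.8 + 0.0574713 = 5.85747 m along the plane.
The resultant acts 1 + 0.0574713 = 1.05747 m (along the plate) below the hinge at the top edge, so the moment about the hinge is M = F × 1.05747 = 513.28 × 1.05747 = 542.778 kN·m.
A normal force at the bottom, 2 m from the hinge, must supply this moment: P = 542.778/2 = 271.389 kN.

P ≈ 271 kN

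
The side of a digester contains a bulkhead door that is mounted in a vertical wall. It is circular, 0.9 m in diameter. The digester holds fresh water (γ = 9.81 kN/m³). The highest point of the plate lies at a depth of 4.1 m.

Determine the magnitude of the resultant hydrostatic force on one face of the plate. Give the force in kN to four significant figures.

γ = 9.81 kN/m³.
The centroid is at the centre, 0.45 m below the top of the plate, so the centroid depth is h_c = 4.1 + 0.45 = 4.55 m.
A = π(0.45)² = 0.636173 m².
Resultant F = γ·h_c·A = 9.81 × 4.55 × 0.636173 = 28.3959 kN.

F ≈ 28.40 kN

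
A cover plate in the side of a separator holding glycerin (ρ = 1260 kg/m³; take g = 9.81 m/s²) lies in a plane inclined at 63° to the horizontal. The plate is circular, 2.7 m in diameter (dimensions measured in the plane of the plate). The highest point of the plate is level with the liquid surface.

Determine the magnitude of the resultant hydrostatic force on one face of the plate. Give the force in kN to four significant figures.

γ = ρg = 1260 × 9.81 / 1000 = 12.3606 kN/m³.
Let θ = 63° be the plate's angle to the horizontal; measure y along the incline from where the plane meets the free surface. Vertical depth h = y·sinθ with sinθ = 0.891007.
The centroid is at the centre, 1.35 m below the top of the plate, so y_c = 1.35 m and h_c = 1.35 × 0.891007 = 1.20286 m.
A = π(1.35)² = 5.72555 m².
Resultant F = γ·h_c·A = 12.3606 × 1.20286 × 5.72555 = 85.1279 kN.

F ≈ 85.13 kN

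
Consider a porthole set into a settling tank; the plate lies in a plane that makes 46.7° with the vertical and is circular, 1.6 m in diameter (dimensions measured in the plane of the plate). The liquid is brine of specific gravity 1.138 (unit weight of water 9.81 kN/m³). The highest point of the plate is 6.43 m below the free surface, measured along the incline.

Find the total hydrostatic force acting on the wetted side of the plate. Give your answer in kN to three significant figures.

γ = 1.138 × 9.81 = 11.16378 kN/m³.
The plate makes 46.7° with the vertical, i.e. θ = 90° − 46.7° = 43.3° to the horizontal. Measuring y along the incline from the free-surface line, vertical depth h = y·sinθ with sinθ = 0.685818.
The centroid is at the centre, 0.8 m below the top of the plate, so y_c = 6.43 + 0.8 = 7.23 m and h_c = 7.23 × 0.685818 = 4.95846 m.
A = π(0.8)² = 2.01062 m².
Resultant F = γ·h_c·A = 11.16378 × 4.95846 × 2.01062 = 111.298 kN.

F ≈ 111 kN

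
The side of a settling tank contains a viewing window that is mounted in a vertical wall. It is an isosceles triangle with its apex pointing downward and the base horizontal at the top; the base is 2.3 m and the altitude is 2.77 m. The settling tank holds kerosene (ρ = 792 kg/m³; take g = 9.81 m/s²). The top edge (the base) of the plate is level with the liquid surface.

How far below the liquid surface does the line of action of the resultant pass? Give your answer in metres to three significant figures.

γ = ρg = 792 × 9.81 / 1000 = 7.76952 kN/m³.
With the apex down, the centroid sits h/3 = 2.77/3 = 0.923333 m below the base (the top edge), so the centroid depth is h_c = 0.923333 m.
A = ½ × 2.3 × 2.77 = 3.1855 m².
Resultant F = γ·h_c·A = 7.76952 × 0.923333 × 3.1855 = 22.8523 kN.
I_c = b·h³/36 = 2.3 × 2.77³/36 = 1.35789 m⁴.
Centre of pressure: y_p = y_c + I_c/(y_c·A) = 0.923333 + 1.35789/(0.923333 × 3.1855) = 0.923333 + 0.461667 = 1.385 m along the plane.

h_p = 1.39 m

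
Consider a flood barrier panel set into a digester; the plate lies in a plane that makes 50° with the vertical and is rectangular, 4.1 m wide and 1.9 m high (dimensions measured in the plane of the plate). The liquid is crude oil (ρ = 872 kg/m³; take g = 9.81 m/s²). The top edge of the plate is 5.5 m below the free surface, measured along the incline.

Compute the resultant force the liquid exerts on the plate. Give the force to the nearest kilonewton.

F ≈ 276 kN

γ = ρg = 872 × 9.81 / 1000 = 8.55432 kN/m³.
The plate makes 50° with the vertical, i.e. θ = 90° − 50° = 40° to the horizontal. Measuring y along the incline from the free-surface line, vertical depth h = y·sinθ with sinθ = 0.642788.
The centroid lies 1.9/2 = 0.95 m below the top edge, so y_c = 5.5 + 0.95 = 6.45 m and h_c = 6.45 × 0.642788 = 4.14598 m.
A = 4.1 × 1.9 = 7.79 m².
Resultant F = γ·h_c·A = 8.55432 × 4.14598 × 7.79 = 276.28 kN.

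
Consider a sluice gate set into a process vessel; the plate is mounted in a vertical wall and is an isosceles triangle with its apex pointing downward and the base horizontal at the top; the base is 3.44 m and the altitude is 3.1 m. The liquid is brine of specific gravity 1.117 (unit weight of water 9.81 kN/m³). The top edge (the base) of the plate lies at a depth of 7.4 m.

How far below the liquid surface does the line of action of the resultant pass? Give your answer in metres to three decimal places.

h_p = 8.497 m

γ = 1.117 × 9.81 = 10.95777 kN/m³.
With the apex down, the centroid sits h/3 = 3.1/3 = 1.03333 m below the base (the top edge), so the centroid depth is h_c = 7.4 + 1.03333 = 8.43333 m.
A = ½ × 3.44 × 3.1 = 5.332 m².
Resultant F = γ·h_c·A = 10.95777 × 8.43333 × 5.332 = 492.733 kN.
I_c = b·h³/36 = 3.44 × 3.1³/36 = 2.8467 m⁴.
Centre of pressure: y_p = y_c + I_c/(y_c·A) = 8.43333 + 2.8467/(8.43333 × 5.332) = 8.43333 + 0.0633071 = 8.49664 m along the plane.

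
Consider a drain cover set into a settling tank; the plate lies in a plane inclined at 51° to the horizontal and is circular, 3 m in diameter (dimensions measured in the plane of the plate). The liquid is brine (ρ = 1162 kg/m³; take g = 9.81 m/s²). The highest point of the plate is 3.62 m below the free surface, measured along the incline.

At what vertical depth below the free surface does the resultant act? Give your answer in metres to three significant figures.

γ = ρg = 1162 × 9.81 / 1000 = 11.39922 kN/m³.
Let θ = 51° be the plate's angle to the horizontal; measure y along the incline from where the plane meets the free surface. Vertical depth h = y·sinθ with sinθ = 0.777146.
The centroid is at the centre, 1.5 m below the top of the plate, so y_c = 3.62 + 1.5 = 5.12 m and h_c = 5.12 × 0.777146 = 3.97899 m.
A = π(1.5)² = 7.06858 m².
Resultant F = γ·h_c·A = 11.39922 × 3.97899 × 7.06858 = 320.612 kN.
I_c = πr⁴/4 = π × 1.5⁴/4 = 3.97608 m⁴.
Centre of pressure: y_p = y_c + I_c/(y_c·A) = 5.12 + 3.97608/(5.12 × 7.06858) = 5.12 + 0.109863 = 5.22986 m along the plane.
Vertically, h_p = y_p·sinθ = 5.22986 × 0.777146 = 4.06436 m.

h_p = 4.06 m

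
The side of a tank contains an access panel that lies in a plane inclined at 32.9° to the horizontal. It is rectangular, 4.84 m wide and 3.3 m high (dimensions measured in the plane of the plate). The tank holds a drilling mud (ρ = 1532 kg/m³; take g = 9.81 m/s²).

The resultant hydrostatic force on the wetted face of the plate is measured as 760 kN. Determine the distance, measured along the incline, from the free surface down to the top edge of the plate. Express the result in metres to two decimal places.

γ = ρg = 1532 × 9.81 / 1000 = 15.02892 kN/m³.
A = 4.84 × 3.3 = 15.972 m².
From F = γ·h_c·A, the centroid depth is h_c = 760/(15.02892 × 15.972) = 3.16611 m.
Let θ = 32.9° be the plate's angle to the horizontal; measure y along the incline from where the plane meets the free surface. Vertical depth h = y·sinθ with sinθ = 0.543174.
Along the incline, y_c = h_c/sinθ = 3.16611/0.543174 = 5.82891 m.
The centroid lies 3.3/2 = 1.65 m below the top edge, so the top edge sits at y_top = 5.82891 − 1.65 = 4.17891 m along the incline.

y_top ≈ 4.18 m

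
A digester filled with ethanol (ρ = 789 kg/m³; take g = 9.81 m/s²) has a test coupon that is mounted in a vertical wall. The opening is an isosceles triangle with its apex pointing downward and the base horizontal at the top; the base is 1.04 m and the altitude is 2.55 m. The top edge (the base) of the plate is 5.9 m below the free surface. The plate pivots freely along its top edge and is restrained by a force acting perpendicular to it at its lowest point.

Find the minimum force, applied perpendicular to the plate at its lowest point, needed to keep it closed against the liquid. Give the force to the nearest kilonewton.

P ≈ 25 kN

γ = ρg = 789 × 9.81 / 1000 = 7.74009 kN/m³.
With the apex down, the centroid sits h/3 = 2.55/3 = 0.85 m below the base (the top edge), so the centroid depth is h_c = 5.9 + 0.85 = 6.75 m.
A = ½ × 1.04 × 2.55 = 1.326 m².
Resultant F = γ·h_c·A = 7.74009 × 6.75 × 1.326 = 69.2777 kN.
I_c = b·h³/36 = 1.04 × 2.55³/36 = 0.479017 m⁴.
Centre of pressure: y_p = y_c + I_c/(y_c·A) = 6.75 + 0.479017/(6.75 × 1.326) = 6.75 + 0.0535185 = 6.80352 m along the plane.
The resultant acts 0.85 + 0.0535185 = 0.903519 m (along the plate) below the hinge at the top edge, so the moment about the hinge is M = F × 0.903519 = 69.2777 × 0.903519 = 62.5937 kN·m.
A normal force at the bottom, 2.55 m from the hinge, must supply this moment: P = 62.5937/2.55 = 24.5465 kN.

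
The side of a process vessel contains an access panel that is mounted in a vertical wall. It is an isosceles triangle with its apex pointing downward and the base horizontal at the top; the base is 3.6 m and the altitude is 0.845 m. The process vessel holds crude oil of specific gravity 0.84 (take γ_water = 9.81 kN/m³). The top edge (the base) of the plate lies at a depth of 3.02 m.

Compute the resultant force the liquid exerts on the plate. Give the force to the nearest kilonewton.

γ = 0.84 × 9.81 = 8.2404 kN/m³.
With the apex down, the centroid sits h/3 = 0.845/3 = 0.281667 m below the base (the top edge), so the centroid depth is h_c = 3.02 + 0.281667 = 3.30167 m.
A = ½ × 3.6 × 0.845 = 1.521 m².
Resultant F = γ·h_c·A = 8.2404 × 3.30167 × 1.521 = 41.382 kN.

F ≈ 41 kN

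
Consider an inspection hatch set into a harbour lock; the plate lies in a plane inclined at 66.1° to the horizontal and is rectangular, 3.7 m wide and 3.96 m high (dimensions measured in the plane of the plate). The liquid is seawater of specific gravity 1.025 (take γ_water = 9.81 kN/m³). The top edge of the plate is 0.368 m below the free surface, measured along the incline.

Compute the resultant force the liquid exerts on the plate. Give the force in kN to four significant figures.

γ = 1.025 × 9.81 = 10.05525 kN/m³.
Let θ = 66.1° be the plate's angle to the horizontal; measure y along the incline from where the plane meets the free surface. Vertical depth h = y·sinθ with sinθ = 0.914254.
The centroid lies 3.96/2 = 1.98 m below the top edge, so y_c = 0.368 + 1.98 = 2.348 m and h_c = 2.348 × 0.914254 = 2.14667 m.
A = 3.7 × 3.96 = 14.652 m².
Resultant F = γ·h_c·A = 10.05525 × 2.14667 × 14.652 = 316.268 kN.

F ≈ 316.3 kN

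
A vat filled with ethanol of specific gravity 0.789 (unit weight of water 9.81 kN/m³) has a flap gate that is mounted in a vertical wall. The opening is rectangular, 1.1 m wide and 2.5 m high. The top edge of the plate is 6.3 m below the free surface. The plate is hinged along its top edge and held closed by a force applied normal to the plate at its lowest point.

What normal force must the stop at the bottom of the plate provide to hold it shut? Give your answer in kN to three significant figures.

P ≈ 84.8 kN

γ = 0.789 × 9.81 = 7.74009 kN/m³.
The centroid lies 2.5/2 = 1.25 m below the top edge, so the centroid depth is h_c = 6.3 + 1.25 = 7.55 m.
A = 1.1 × 2.5 = 2.75 m².
Resultant F = γ·h_c·A = 7.74009 × 7.55 × 2.75 = 160.704 kN.
I_c = b·h³/12 = 1.1 × 2.5³/12 = 1.43229 m⁴.
Centre of pressure: y_p = y_c + I_c/(y_c·A) = 7.55 + 1.43229/(7.55 × 2.75) = 7.55 + 0.0689845 = 7.61898 m along the plane.
The resultant acts 1.25 + 0.0689845 = 1.31898 m (along the plate) below the hinge at the top edge, so the moment about the hinge is M = F × 1.31898 = 160.704 × 1.31898 = 211.965 kN·m.
A normal force at the bottom, 2.5 m from the hinge, must supply this moment: P = 211.965/2.5 = 84.786 kN.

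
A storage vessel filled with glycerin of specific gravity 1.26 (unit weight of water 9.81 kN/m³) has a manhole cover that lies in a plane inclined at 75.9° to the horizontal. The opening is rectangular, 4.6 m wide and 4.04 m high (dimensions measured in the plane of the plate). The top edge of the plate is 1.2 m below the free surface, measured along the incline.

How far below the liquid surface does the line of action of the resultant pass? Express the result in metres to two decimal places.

γ = 1.26 × 9.81 = 12.3606 kN/m³.
Let θ = 75.9° be the plate's angle to the horizontal; measure y along the incline from where the plane meets the free surface. Vertical depth h = y·sinθ with sinθ = 0.969872.
The centroid lies 4.04/2 = 2.02 m below the top edge, so y_c = 1.2 + 2.02 = 3.22 m and h_c = 3.22 × 0.969872 = 3.12299 m.
A = 4.6 × 4.04 = 18.584 m².
Resultant F = γ·h_c·A = 12.3606 × 3.12299 × 18.584 = 717.38 kN.
I_c = b·h³/12 = 4.6 × 4.04³/12 = 25.2767 m⁴.
Centre of pressure: y_p = y_c + I_c/(y_c·A) = 3.22 + 25.2767/(3.22 × 18.584) = 3.22 + 0.422401 = 3.6424 m along the plane.
Vertically, h_p = y_p·sinθ = 3.6424 × 0.969872 = 3.53266 m.

h_p = 3.53 m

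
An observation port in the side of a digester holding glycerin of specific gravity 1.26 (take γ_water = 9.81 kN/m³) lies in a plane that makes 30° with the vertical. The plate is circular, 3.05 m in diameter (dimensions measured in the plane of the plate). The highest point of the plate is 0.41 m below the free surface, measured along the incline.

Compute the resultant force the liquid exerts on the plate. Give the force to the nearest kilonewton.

F ≈ 151 kN

γ = 1.26 × 9.81 = 12.3606 kN/m³.
The plate makes 30° with the vertical, i.e. θ = 90° − 30° = 60° to the horizontal. Measuring y along the incline from the free-surface line, vertical depth h = y·sinθ with sinθ = 0.866025.
The centroid is at the centre, 1.525 m below the top of the plate, so y_c = 0.41 + 1.525 = 1.935 m and h_c = 1.935 × 0.866025 = 1.67576 m.
A = π(1.525)² = 7.30617 m².
Resultant F = γ·h_c·A = 12.3606 × 1.67576 × 7.30617 = 151.336 kN.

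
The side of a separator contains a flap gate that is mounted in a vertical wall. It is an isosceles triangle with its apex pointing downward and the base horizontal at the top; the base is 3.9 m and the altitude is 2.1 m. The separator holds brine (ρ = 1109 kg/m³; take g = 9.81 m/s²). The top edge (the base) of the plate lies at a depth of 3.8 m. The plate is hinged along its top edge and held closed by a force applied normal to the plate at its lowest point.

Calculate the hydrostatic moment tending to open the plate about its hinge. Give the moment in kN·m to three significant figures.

γ = ρg = 1109 × 9.81 / 1000 = 10.87929 kN/m³.
With the apex down, the centroid sits h/3 = 2.1/3 = 0.7 m below the base (the top edge), so the centroid depth is h_c = 3.8 + 0.7 = 4.5 m.
A = ½ × 3.9 × 2.1 = 4.095 m².
Resultant F = γ·h_c·A = 10.87929 × 4.5 × 4.095 = 200.478 kN.
I_c = b·h³/36 = 3.9 × 2.1³/36 = 1.00328 m⁴.
Centre of pressure: y_p = y_c + I_c/(y_c·A) = 4.5 + 1.00328/(4.5 × 4.095) = 4.5 + 0.0544447 = 4.55444 m along the plane.
The resultant acts 0.7 + 0.0544447 = 0.754445 m (along the plate) below the hinge at the top edge, so the moment about the hinge is M = F × 0.754445 = 200.478 × 0.754445 = 151.25 kN·m.

M ≈ 151 kN·m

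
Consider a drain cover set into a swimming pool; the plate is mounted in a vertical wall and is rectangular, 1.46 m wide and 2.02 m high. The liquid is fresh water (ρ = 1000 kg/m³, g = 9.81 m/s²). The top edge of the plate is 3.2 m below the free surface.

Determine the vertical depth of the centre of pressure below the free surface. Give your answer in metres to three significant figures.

h_p = 4.29 m

γ = ρg = 1000 × 9.81 = 9810 N/m³ = 9.81 kN/m³.
The centroid lies 2.02/2 = 1.01 m below the top edge, so the centroid depth is h_c = 3.2 + 1.01 = 4.21 m.
A = 1.46 × 2.02 = 2.9492 m².
Resultant F = γ·h_c·A = 9.81 × 4.21 × 2.9492 = 121.802 kN.
I_c = b·h³/12 = 1.46 × 2.02³/12 = 1.00283 m⁴.
Centre of pressure: y_p = y_c + I_c/(y_c·A) = 4.21 + 1.00283/(4.21 × 2.9492) = 4.21 + 0.0807683 = 4.29077 m along the plane.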